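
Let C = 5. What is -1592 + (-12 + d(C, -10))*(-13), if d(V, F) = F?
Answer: -1306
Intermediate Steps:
-1592 + (-12 + d(C, -10))*(-13) = -1592 + (-12 - 10)*(-13) = -1592 - 22*(-13) = -1592 + 286 = -1306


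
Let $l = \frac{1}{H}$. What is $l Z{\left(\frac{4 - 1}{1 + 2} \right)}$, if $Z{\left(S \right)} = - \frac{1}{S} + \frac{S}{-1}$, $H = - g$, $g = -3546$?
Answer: $- \frac{1}{1773} \approx -0.00056402$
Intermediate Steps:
$H = 3546$ ($H = \left(-1\right) \left(-3546\right) = 3546$)
$Z{\left(S \right)} = - S - \frac{1}{S}$ ($Z{\left(S \right)} = - \frac{1}{S} + S \left(-1\right) = - \frac{1}{S} - S = - S - \frac{1}{S}$)
$l = \frac{1}{3546} \approx 0.00028201$
$l Z{\left(\frac{4 - 1}{1 + 2} \right)} = \frac{- \frac{4 - 1}{1 + 2} - \frac{1}{\left(4 - 1\right) \frac{1}{1 + 2}}}{3546} = \frac{- \frac{3}{3} - \frac{1}{3 \cdot \frac{1}{3}}}{3546} = \frac{\left(-1\right) 1 - 1^{-1}}{3546} = \frac{-1 - 1}{3546} = \frac{1}{3546} \left(-2\right) = - \frac{1}{1773}$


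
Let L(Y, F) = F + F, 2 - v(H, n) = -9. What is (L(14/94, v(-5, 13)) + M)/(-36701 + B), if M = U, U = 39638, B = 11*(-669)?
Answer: -1983/2203 ≈ -0.90014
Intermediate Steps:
v(H, n) = 11 (v(H, n) = 2 - 1*(-9) = 2 + 9 = 11)
L(Y, F) = 2*F
B = -7359
M = 39638
(L(14/94, v(-5, 13)) + M)/(-36701 + B) = (2*11 + 39638)/(-36701 - 7359) = (22 + 39638)/(-44060) = 39660*(-1/44060) = -1983/2203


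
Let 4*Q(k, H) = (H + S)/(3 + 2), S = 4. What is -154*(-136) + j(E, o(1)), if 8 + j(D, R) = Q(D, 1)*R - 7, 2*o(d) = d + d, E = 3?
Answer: 83717/4 ≈ 20929.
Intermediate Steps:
Q(k, H) = ⅕ + H/20 (Q(k, H) = ((H + 4)/(3 + 2))/4 = ((4 + H)/5)/4 = ((4 + H)*(⅕))/4 = (⅘ + H/5)/4 = ⅕ + H/20)
o(d) = d (o(d) = (d + d)/2 = (2*d)/2 = d)
j(D, R) = -15 + R/4 (j(D, R) = -8 + ((⅕ + (1/20)*1)*R - 7) = -8 + ((⅕ + 1/20)*R - 7) = -8 + (R/4 - 7) = -8 + (-7 + R/4) = -15 + R/4)
-154*(-136) + j(E, o(1)) = -154*(-136) + (-15 + (¼)*1) = 20944 + (-15 + ¼) = 20944 - 59/4 = 83717/4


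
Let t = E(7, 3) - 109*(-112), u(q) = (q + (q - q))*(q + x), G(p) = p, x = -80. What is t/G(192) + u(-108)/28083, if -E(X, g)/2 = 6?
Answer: 28866553/449328 ≈ 64.244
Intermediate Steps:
u(q) = q*(-80 + q) (u(q) = (q + (q - q))*(q - 80) = (q + 0)*(-80 + q) = q*(-80 + q))
E(X, g) = -12 (E(X, g) = -2*6 = -12)
t = 12196 (t = -12 - 109*(-112) = -12 + 12208 = 12196)
t/G(192) + u(-108)/28083 = 12196/192 - 108*(-80 - 108)/28083 = 12196*(1/192) - 108*(-188)*(1/28083) = 3049/48 + 20304*(1/28083) = 3049/48 + 6768/9361 = 28866553/449328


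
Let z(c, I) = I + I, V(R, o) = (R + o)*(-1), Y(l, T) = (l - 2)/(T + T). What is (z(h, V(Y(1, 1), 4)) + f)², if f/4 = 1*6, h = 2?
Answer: 289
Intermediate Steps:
Y(l, T) = (-2 + l)/(2*T) (Y(l, T) = (-2 + l)/((2*T)) = (-2 + l)*(1/(2*T)) = (-2 + l)/(2*T))
V(R, o) = -R - o
z(c, I) = 2*I
f = 24 (f = 4*(1*6) = 4*6 = 24)
(z(h, V(Y(1, 1), 4)) + f)² = (2*(-(-2 + 1)/(2*1) - 1*4) + 24)² = (2*(-(-1)/2 - 4) + 24)² = (2*(-1*(-½) - 4) + 24)² = (2*(½ - 4) + 24)² = (2*(-7/2) + 24)² = (-7 + 24)² = 17² = 289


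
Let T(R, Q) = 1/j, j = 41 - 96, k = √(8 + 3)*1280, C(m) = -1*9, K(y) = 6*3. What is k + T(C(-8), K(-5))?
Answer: -1/55 + 1280*√11 ≈ 4245.3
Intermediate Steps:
K(y) = 18
C(m) = -9
k = 1280*√11 (k = √11*1280 = 1280*√11 ≈ 4245.3)
j = -55
T(R, Q) = -1/55 (T(R, Q) = 1/(-55) = -1/55)
k + T(C(-8), K(-5)) = 1280*√11 - 1/55 = -1/55 + 1280*√11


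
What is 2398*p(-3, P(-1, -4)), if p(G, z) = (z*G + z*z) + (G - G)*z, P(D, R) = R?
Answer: 67144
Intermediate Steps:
p(G, z) = z² + G*z (p(G, z) = (G*z + z²) + 0*z = (z² + G*z) + 0 = z² + G*z)
2398*p(-3, P(-1, -4)) = 2398*(-4*(-3 - 4)) = 2398*(-4*(-7)) = 2398*28 = 67144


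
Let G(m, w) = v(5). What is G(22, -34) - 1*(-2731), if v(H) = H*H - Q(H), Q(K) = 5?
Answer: 2751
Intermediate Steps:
v(H) = -5 + H² (v(H) = H*H - 1*5 = H² - 5 = -5 + H²)
G(m, w) = 20 (G(m, w) = -5 + 5² = -5 + 25 = 20)
G(22, -34) - 1*(-2731) = 20 - 1*(-2731) = 20 + 2731 = 2751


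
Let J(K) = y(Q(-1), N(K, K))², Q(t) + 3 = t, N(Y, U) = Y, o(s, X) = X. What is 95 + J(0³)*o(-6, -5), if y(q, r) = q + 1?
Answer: 50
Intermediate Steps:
Q(t) = -3 + t
y(q, r) = 1 + q
J(K) = 9 (J(K) = (1 + (-3 - 1))² = (1 - 4)² = (-3)² = 9)
95 + J(0³)*o(-6, -5) = 95 + 9*(-5) = 95 - 45 = 50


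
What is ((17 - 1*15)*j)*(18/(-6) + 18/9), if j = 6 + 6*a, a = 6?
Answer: -84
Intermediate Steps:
j = 42 (j = 6 + 6*6 = 6 + 36 = 42)
((17 - 1*15)*j)*(18/(-6) + 18/9) = ((17 - 1*15)*42)*(18/(-6) + 18/9) = ((17 - 15)*42)*(18*(-⅙) + 18*(⅑)) = (2*42)*(-3 + 2) = 84*(-1) = -84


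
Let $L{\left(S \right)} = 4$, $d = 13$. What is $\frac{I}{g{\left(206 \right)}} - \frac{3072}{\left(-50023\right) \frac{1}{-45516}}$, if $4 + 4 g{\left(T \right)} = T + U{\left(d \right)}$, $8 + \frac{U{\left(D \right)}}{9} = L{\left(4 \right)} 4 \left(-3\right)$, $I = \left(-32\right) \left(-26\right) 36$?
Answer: $- \frac{24110175744}{7553473} \approx -3191.9$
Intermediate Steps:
$I = 29952$ ($I = 832 \cdot 36 = 29952$)
$U{\left(D \right)} = -504$ ($U{\left(D \right)} = -72 + 9 \cdot 4 \cdot 4 \left(-3\right) = -72 + 9 \cdot 16 \left(-3\right) = -72 + 9 \left(-48\right) = -72 - 432 = -504$)
$g{\left(T \right)} = -127 + \frac{T}{4}$ ($g{\left(T \right)} = -1 + \frac{T - 504}{4} = -1 + \frac{-504 + T}{4} = -1 + \left(-126 + \frac{T}{4}\right) = -127 + \frac{T}{4}$)
$\frac{I}{g{\left(206 \right)}} - \frac{3072}{\left(-50023\right) \frac{1}{-45516}} = \frac{29952}{-127 + \frac{1}{4} \cdot 206} - \frac{3072}{\left(-50023\right) \frac{1}{-45516}} = \frac{29952}{-127 + \frac{103}{2}} - \frac{3072}{\left(-50023\right) \left(- \frac{1}{45516}\right)} = \frac{29952}{- \frac{151}{2}} - \frac{3072}{\frac{50023}{45516}} = 29952 \left(- \frac{2}{151}\right) - \frac{139825152}{50023} = - \frac{59904}{151} - \frac{139825152}{50023} = - \frac{24110175744}{7553473}$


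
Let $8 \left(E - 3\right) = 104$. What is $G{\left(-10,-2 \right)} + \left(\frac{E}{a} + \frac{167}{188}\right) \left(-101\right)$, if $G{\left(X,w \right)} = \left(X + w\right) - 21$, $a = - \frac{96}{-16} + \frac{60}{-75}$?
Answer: $- \frac{1059443}{2444} \approx -433.49$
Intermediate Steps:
$E = 16$ ($E = 3 + \frac{1}{8} \cdot 104 = 3 + 13 = 16$)
$a = \frac{26}{5}$ ($a = \left(-96\right) \left(- \frac{1}{16}\right) + 60 \left(- \frac{1}{75}\right) = 6 - \frac{4}{5} = \frac{26}{5} \approx 5.2$)
$G{\left(X,w \right)} = -21 + X + w$
$G{\left(-10,-2 \right)} + \left(\frac{E}{a} + \frac{167}{188}\right) \left(-101\right) = \left(-21 - 10 - 2\right) + \left(\frac{16}{\frac{26}{5}} + \frac{167}{188}\right) \left(-101\right) = -33 + \left(16 \cdot \frac{5}{26} + 167 \cdot \frac{1}{188}\right) \left(-101\right) = -33 + \left(\frac{40}{13} + \frac{167}{188}\right) \left(-101\right) = -33 + \frac{9691}{2444} \left(-101\right) = -33 - \frac{978791}{2444} = - \frac{1059443}{2444}$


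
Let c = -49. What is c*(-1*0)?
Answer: 0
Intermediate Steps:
c*(-1*0) = -(-49)*0 = -49*0 = 0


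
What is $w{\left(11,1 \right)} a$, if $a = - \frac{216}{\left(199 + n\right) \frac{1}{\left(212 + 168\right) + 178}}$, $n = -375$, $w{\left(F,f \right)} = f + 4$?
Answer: $\frac{37665}{11} \approx 3424.1$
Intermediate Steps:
$w{\left(F,f \right)} = 4 + f$
$a = \frac{7533}{11}$ ($a = - \frac{216}{\left(199 - 375\right) \frac{1}{\left(212 + 168\right) + 178}} = - \frac{216}{\left(-176\right) \frac{1}{380 + 178}} = - \frac{216}{\left(-176\right) \frac{1}{558}} = - \frac{216}{- \frac{88}{279}} = \left(-216\right) \left(- \frac{279}{88}\right) = \frac{7533}{11} \approx 684.82$)
$w{\left(11,1 \right)} a = \left(4 + 1\right) \frac{7533}{11} = 5 \cdot \frac{7533}{11} = \frac{37665}{11}$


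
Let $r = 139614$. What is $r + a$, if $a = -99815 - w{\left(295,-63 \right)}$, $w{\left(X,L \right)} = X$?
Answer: $39504$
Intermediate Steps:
$a = -100110$ ($a = -99815 - 295 = -100110$)
$r + a = 139614 - 100110 = 39504$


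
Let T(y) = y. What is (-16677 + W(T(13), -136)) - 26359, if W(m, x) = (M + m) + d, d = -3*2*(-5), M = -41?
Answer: -43034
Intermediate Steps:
d = 30 (d = -6*(-5) = 30)
W(m, x) = -11 + m (W(m, x) = (-41 + m) + 30 = -11 + m)
(-16677 + W(T(13), -136)) - 26359 = (-16677 + (-11 + 13)) - 26359 = (-16677 + 2) - 26359 = -16675 - 26359 = -43034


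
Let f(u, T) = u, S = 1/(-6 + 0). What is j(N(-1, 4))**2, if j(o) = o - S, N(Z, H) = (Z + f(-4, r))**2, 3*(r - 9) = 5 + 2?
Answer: 22801/36 ≈ 633.36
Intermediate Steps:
r = 34/3 (r = 9 + (5 + 2)/3 = 9 + (1/3)*7 = 9 + 7/3 = 34/3 ≈ 11.333)
S = -1/6 (S = 1/(-6) = -1/6 ≈ -0.16667)
N(Z, H) = (-4 + Z)**2 (N(Z, H) = (Z - 4)**2 = (-4 + Z)**2)
j(o) = 1/6 + o (j(o) = o - 1*(-1/6) = o + 1/6 = 1/6 + o)
j(N(-1, 4))**2 = (1/6 + (-4 - 1)**2)**2 = (1/6 + (-5)**2)**2 = (1/6 + 25)**2 = (151/6)**2 = 22801/36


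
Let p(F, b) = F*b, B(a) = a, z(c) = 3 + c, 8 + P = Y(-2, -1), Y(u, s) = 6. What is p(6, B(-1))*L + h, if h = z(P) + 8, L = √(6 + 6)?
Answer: 9 - 12*√3 ≈ -11.785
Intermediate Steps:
P = -2 (P = -8 + 6 = -2)
L = 2*√3 (L = √12 = 2*√3 ≈ 3.4641)
h = 9 (h = (3 - 2) + 8 = 1 + 8 = 9)
p(6, B(-1))*L + h = (6*(-1))*(2*√3) + 9 = -12*√3 + 9 = 9 - 12*√3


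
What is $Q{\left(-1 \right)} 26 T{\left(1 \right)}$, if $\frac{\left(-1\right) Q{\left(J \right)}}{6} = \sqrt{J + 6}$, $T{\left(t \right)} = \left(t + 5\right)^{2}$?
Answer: $- 5616 \sqrt{5} \approx -12558.0$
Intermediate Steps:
$T{\left(t \right)} = \left(5 + t\right)^{2}$
$Q{\left(J \right)} = - 6 \sqrt{6 + J}$ ($Q{\left(J \right)} = - 6 \sqrt{J + 6} = - 6 \sqrt{6 + J}$)
$Q{\left(-1 \right)} 26 T{\left(1 \right)} = - 6 \sqrt{6 - 1} \cdot 26 \left(5 + 1\right)^{2} = - 6 \sqrt{5} \cdot 26 \cdot 6^{2} = - 156 \sqrt{5} \cdot 36 = - 5616 \sqrt{5}$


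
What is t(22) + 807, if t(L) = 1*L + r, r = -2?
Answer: 827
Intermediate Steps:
t(L) = -2 + L (t(L) = 1*L - 2 = L - 2 = -2 + L)
t(22) + 807 = (-2 + 22) + 807 = 20 + 807 = 827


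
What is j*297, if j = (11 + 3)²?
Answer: 58212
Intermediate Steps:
j = 196 (j = 14² = 196)
j*297 = 196*297 = 58212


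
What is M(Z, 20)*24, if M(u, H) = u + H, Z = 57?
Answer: 1848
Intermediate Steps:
M(u, H) = H + u
M(Z, 20)*24 = (20 + 57)*24 = 77*24 = 1848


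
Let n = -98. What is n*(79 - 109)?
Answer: 2940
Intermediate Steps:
n*(79 - 109) = -98*(79 - 109) = -98*(-30) = 2940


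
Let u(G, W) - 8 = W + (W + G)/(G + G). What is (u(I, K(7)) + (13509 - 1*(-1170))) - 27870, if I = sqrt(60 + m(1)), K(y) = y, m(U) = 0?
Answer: -26351/2 + 7*sqrt(15)/60 ≈ -13175.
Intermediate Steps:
I = 2*sqrt(15) (I = sqrt(60 + 0) = sqrt(60) = 2*sqrt(15) ≈ 7.7460)
u(G, W) = 8 + W + (G + W)/(2*G) (u(G, W) = 8 + (W + (W + G)/(G + G)) = 8 + (W + (G + W)/((2*G))) = 8 + (W + (G + W)*(1/(2*G))) = 8 + (W + (G + W)/(2*G)) = 8 + W + (G + W)/(2*G))
(u(I, K(7)) + (13509 - 1*(-1170))) - 27870 = ((17/2 + 7 + (1/2)*7/(2*sqrt(15))) + (13509 - 1*(-1170))) - 27870 = ((17/2 + 7 + (1/2)*7*(sqrt(15)/30)) + (13509 + 1170)) - 27870 = ((17/2 + 7 + 7*sqrt(15)/60) + 14679) - 27870 = ((31/2 + 7*sqrt(15)/60) + 14679) - 27870 = (29389/2 + 7*sqrt(15)/60) - 27870 = -26351/2 + 7*sqrt(15)/60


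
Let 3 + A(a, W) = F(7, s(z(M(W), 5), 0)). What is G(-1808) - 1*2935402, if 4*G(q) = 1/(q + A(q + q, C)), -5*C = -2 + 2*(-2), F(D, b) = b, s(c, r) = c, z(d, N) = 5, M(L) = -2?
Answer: -21205344049/7224 ≈ -2.9354e+6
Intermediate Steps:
C = 6/5 (C = -(-2 + 2*(-2))/5 = -(-2 - 4)/5 = -1/5*(-6) = 6/5 ≈ 1.2000)
A(a, W) = 2 (A(a, W) = -3 + 5 = 2)
G(q) = 1/(4*(2 + q)) (G(q) = 1/(4*(q + 2)) = 1/(4*(2 + q)))
G(-1808) - 1*2935402 = 1/(4*(2 - 1808)) - 1*2935402 = (1/4)/(-1806) - 2935402 = (1/4)*(-1/1806) - 2935402 = -1/7224 - 2935402 = -21205344049/7224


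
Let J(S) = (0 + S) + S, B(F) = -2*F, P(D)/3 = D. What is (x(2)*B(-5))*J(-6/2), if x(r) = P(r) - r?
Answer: -240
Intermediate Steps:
P(D) = 3*D
J(S) = 2*S (J(S) = S + S = 2*S)
x(r) = 2*r (x(r) = 3*r - r = 2*r)
(x(2)*B(-5))*J(-6/2) = ((2*2)*(-2*(-5)))*(2*(-6/2)) = (4*10)*(2*(-6*½)) = 40*(2*(-3)) = 40*(-6) = -240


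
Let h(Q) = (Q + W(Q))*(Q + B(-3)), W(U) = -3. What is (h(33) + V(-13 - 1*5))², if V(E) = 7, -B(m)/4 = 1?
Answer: 769129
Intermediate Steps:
B(m) = -4 (B(m) = -4*1 = -4)
h(Q) = (-4 + Q)*(-3 + Q) (h(Q) = (Q - 3)*(Q - 4) = (-3 + Q)*(-4 + Q) = (-4 + Q)*(-3 + Q))
(h(33) + V(-13 - 1*5))² = ((12 + 33² - 7*33) + 7)² = ((12 + 1089 - 231) + 7)² = (870 + 7)² = 877² = 769129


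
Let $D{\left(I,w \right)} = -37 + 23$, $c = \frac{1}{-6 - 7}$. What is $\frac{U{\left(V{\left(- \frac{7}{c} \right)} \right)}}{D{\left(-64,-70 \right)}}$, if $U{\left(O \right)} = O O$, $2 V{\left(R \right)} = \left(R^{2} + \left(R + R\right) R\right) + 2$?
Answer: $- \frac{617274025}{56} \approx -1.1023 \cdot 10^{7}$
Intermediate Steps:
$c = - \frac{1}{13}$ ($c = \frac{1}{-13} = - \frac{1}{13} \approx -0.076923$)
$D{\left(I,w \right)} = -14$
$V{\left(R \right)} = 1 + \frac{3 R^{2}}{2}$ ($V{\left(R \right)} = \frac{\left(R^{2} + \left(R + R\right) R\right) + 2}{2} = \frac{\left(R^{2} + 2 R R\right) + 2}{2} = \frac{\left(R^{2} + 2 R^{2}\right) + 2}{2} = \frac{3 R^{2} + 2}{2} = \frac{2 + 3 R^{2}}{2} = 1 + \frac{3 R^{2}}{2}$)
$U{\left(O \right)} = O^{2}$
$\frac{U{\left(V{\left(- \frac{7}{c} \right)} \right)}}{D{\left(-64,-70 \right)}} = \frac{\left(1 + \frac{3 \left(- \frac{7}{- \frac{1}{13}}\right)^{2}}{2}\right)^{2}}{-14} = \left(1 + \frac{3 \left(\left(-7\right) \left(-13\right)\right)^{2}}{2}\right)^{2} \left(- \frac{1}{14}\right) = \left(1 + \frac{3 \cdot 91^{2}}{2}\right)^{2} \left(- \frac{1}{14}\right) = \left(1 + \frac{3}{2} \cdot 8281\right)^{2} \left(- \frac{1}{14}\right) = \left(1 + \frac{24843}{2}\right)^{2} \left(- \frac{1}{14}\right) = \left(\frac{24845}{2}\right)^{2} \left(- \frac{1}{14}\right) = \frac{617274025}{4} \left(- \frac{1}{14}\right) = - \frac{617274025}{56}$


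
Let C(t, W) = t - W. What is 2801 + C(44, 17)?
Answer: 2828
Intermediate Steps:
2801 + C(44, 17) = 2801 + (44 - 1*17) = 2801 + (44 - 17) = 2801 + 27 = 2828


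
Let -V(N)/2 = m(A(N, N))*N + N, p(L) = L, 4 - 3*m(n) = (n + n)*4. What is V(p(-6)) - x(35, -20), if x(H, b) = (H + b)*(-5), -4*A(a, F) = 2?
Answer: 119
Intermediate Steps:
A(a, F) = -1/2 (A(a, F) = -1/4*2 = -1/2)
m(n) = 4/3 - 8*n/3 (m(n) = 4/3 - (n + n)*4/3 = 4/3 - 2*n*4/3 = 4/3 - 8*n/3)
x(H, b) = -5*H - 5*b
V(N) = -22*N/3 (V(N) = -2*((4/3 - 8/3*(-1/2))*N + N) = -2*((4/3 + 4/3)*N + N) = -2*(8*N/3 + N) = -22*N/3)
V(p(-6)) - x(35, -20) = -22/3*(-6) - (-5*35 - 5*(-20)) = 44 - (-175 + 100) = 44 - 1*(-75) = 44 + 75 = 119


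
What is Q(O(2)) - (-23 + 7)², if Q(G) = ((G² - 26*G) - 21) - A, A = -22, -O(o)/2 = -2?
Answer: -343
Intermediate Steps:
O(o) = 4 (O(o) = -2*(-2) = 4)
Q(G) = 1 + G² - 26*G (Q(G) = ((G² - 26*G) - 21) - 1*(-22) = (-21 + G² - 26*G) + 22 = 1 + G² - 26*G)
Q(O(2)) - (-23 + 7)² = (1 + 4² - 26*4) - (-23 + 7)² = (1 + 16 - 104) - 1*(-16)² = -87 - 1*256 = -87 - 256 = -343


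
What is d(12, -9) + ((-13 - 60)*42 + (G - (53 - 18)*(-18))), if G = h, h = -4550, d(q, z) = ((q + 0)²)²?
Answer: 13750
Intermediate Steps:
d(q, z) = q⁴ (d(q, z) = (q²)² = q⁴)
G = -4550
d(12, -9) + ((-13 - 60)*42 + (G - (53 - 18)*(-18))) = 12⁴ + ((-13 - 60)*42 + (-4550 - (53 - 18)*(-18))) = 20736 + (-73*42 + (-4550 - 35*(-18))) = 20736 + (-3066 + (-4550 - 1*(-630))) = 20736 + (-3066 + (-4550 + 630)) = 20736 + (-3066 - 3920) = 20736 - 6986 = 13750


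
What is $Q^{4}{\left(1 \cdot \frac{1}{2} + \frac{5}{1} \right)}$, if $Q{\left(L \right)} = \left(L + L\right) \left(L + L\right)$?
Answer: $214358881$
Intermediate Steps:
$Q{\left(L \right)} = 4 L^{2}$ ($Q{\left(L \right)} = 2 L 2 L = 4 L^{2}$)
$Q^{4}{\left(1 \cdot \frac{1}{2} + \frac{5}{1} \right)} = \left(4 \left(1 \cdot \frac{1}{2} + \frac{5}{1}\right)^{2}\right)^{4} = \left(4 \left(1 \cdot \frac{1}{2} + 5 \cdot 1\right)^{2}\right)^{4} = \left(4 \left(\frac{1}{2} + 5\right)^{2}\right)^{4} = \left(4 \left(\frac{11}{2}\right)^{2}\right)^{4} = \left(4 \cdot \frac{121}{4}\right)^{4} = 121^{4} = 214358881$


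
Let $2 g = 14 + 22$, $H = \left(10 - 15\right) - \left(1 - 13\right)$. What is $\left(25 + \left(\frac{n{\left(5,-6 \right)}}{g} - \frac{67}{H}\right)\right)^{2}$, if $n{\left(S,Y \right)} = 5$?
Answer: $\frac{3916441}{15876} \approx 246.69$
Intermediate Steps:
$H = 7$ ($H = \left(10 - 15\right) - \left(1 - 13\right) = -5 - -12 = -5 + 12 = 7$)
$g = 18$ ($g = \frac{14 + 22}{2} = \frac{1}{2} \cdot 36 = 18$)
$\left(25 + \left(\frac{n{\left(5,-6 \right)}}{g} - \frac{67}{H}\right)\right)^{2} = \left(25 + \left(\frac{5}{18} - \frac{67}{7}\right)\right)^{2} = \left(25 - \frac{1171}{126}\right)^{2} = \left(\frac{1979}{126}\right)^{2} = \frac{3916441}{15876}$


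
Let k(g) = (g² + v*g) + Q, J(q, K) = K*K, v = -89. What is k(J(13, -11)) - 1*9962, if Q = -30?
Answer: -6120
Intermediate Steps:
J(q, K) = K²
k(g) = -30 + g² - 89*g (k(g) = (g² - 89*g) - 30 = -30 + g² - 89*g)
k(J(13, -11)) - 1*9962 = (-30 + ((-11)²)² - 89*(-11)²) - 1*9962 = (-30 + 121² - 89*121) - 9962 = (-30 + 14641 - 10769) - 9962 = 3842 - 9962 = -6120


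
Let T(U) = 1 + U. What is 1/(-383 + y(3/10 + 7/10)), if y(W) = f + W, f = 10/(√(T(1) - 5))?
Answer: -573/218936 + 5*I*√3/218936 ≈ -0.0026172 + 3.9556e-5*I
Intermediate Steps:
f = -10*I*√3/3 (f = 10/(√((1 + 1) - 5)) = 10/(√(2 - 5)) = 10/(√(-3)) = 10/((I*√3)) = 10*(-I*√3/3) = -10*I*√3/3 ≈ -5.7735*I)
y(W) = W - 10*I*√3/3 (y(W) = -10*I*√3/3 + W = W - 10*I*√3/3)
1/(-383 + y(3/10 + 7/10)) = 1/(-383 + ((3/10 + 7/10) - 10*I*√3/3)) = 1/(-383 + (1 - 10*I*√3/3)) = 1/(-382 - 10*I*√3/3)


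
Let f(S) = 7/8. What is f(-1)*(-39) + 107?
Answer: 583/8 ≈ 72.875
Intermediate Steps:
f(S) = 7/8 (f(S) = 7*(⅛) = 7/8)
f(-1)*(-39) + 107 = (7/8)*(-39) + 107 = -273/8 + 107 = 583/8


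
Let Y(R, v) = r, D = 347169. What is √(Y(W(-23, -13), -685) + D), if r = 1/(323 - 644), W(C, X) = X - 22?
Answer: 4*√2235790038/321 ≈ 589.21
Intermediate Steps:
W(C, X) = -22 + X
r = -1/321 (r = 1/(-321) = -1/321 ≈ -0.0031153)
Y(R, v) = -1/321
√(Y(W(-23, -13), -685) + D) = √(-1/321 + 347169) = √(111441248/321) = 4*√2235790038/321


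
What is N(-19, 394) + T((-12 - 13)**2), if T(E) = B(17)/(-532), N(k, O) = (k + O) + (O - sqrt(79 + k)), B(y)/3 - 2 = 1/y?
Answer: 993533/1292 - 2*sqrt(15) ≈ 761.24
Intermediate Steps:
B(y) = 6 + 3/y
N(k, O) = k - sqrt(79 + k) + 2*O (N(k, O) = (O + k) + (O - sqrt(79 + k)) = k - sqrt(79 + k) + 2*O)
T(E) = -15/1292 (T(E) = (6 + 3/17)/(-532) = (6 + 3*(1/17))*(-1/532) = (6 + 3/17)*(-1/532) = (105/17)*(-1/532) = -15/1292)
N(-19, 394) + T((-12 - 13)**2) = (-19 - sqrt(79 - 19) + 2*394) - 15/1292 = (-19 - sqrt(60) + 788) - 15/1292 = (-19 - 2*sqrt(15) + 788) - 15/1292 = (769 - 2*sqrt(15)) - 15/1292 = 993533/1292 - 2*sqrt(15)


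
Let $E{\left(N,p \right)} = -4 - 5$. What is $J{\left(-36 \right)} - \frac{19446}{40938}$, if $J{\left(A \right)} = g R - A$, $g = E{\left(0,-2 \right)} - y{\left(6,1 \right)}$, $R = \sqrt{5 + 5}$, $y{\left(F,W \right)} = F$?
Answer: $\frac{242387}{6823} - 15 \sqrt{10} \approx -11.909$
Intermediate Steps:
$E{\left(N,p \right)} = -9$
$R = \sqrt{10} \approx 3.1623$
$g = -15$ ($g = -9 - 6 = -15$)
$J{\left(A \right)} = - A - 15 \sqrt{10}$ ($J{\left(A \right)} = - 15 \sqrt{10} - A = - A - 15 \sqrt{10}$)
$J{\left(-36 \right)} - \frac{19446}{40938} = \left(\left(-1\right) \left(-36\right) - 15 \sqrt{10}\right) - \frac{19446}{40938} = \left(36 - 15 \sqrt{10}\right) - 19446 \cdot \frac{1}{40938} = \left(36 - 15 \sqrt{10}\right) - \frac{3241}{6823} = \frac{242387}{6823} - 15 \sqrt{10}$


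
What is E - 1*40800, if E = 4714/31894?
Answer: -650635243/15947 ≈ -40800.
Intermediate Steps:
E = 2357/15947 (E = 4714*(1/31894) = 2357/15947 ≈ 0.14780)
E - 1*40800 = 2357/15947 - 1*40800 = 2357/15947 - 40800 = -650635243/15947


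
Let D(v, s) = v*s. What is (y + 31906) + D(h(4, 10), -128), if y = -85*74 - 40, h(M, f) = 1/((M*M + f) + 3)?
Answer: 741576/29 ≈ 25572.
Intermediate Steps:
h(M, f) = 1/(3 + f + M²) (h(M, f) = 1/((M² + f) + 3) = 1/((f + M²) + 3) = 1/(3 + f + M²))
D(v, s) = s*v
y = -6330 (y = -6290 - 40 = -6330)
(y + 31906) + D(h(4, 10), -128) = (-6330 + 31906) - 128/(3 + 10 + 4²) = 25576 - 128/(3 + 10 + 16) = 25576 - 128/29 = 741576/29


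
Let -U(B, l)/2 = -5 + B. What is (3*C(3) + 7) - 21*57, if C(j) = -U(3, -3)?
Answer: -1202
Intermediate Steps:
U(B, l) = 10 - 2*B (U(B, l) = -2*(-5 + B) = 10 - 2*B)
C(j) = -4 (C(j) = -(10 - 2*3) = -(10 - 6) = -1*4 = -4)
(3*C(3) + 7) - 21*57 = (3*(-4) + 7) - 21*57 = (-12 + 7) - 1197 = -5 - 1197 = -1202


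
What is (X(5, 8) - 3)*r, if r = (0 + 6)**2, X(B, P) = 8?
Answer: 180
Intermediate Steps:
r = 36 (r = 6**2 = 36)
(X(5, 8) - 3)*r = (8 - 3)*36 = 5*36 = 180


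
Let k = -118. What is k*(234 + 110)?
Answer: -40592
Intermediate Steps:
k*(234 + 110) = -118*(234 + 110) = -118*344 = -40592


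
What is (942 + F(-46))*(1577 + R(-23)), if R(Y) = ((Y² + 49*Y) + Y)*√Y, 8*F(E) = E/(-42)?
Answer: 249605983/168 - 32763753*I*√23/56 ≈ 1.4858e+6 - 2.8059e+6*I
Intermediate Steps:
F(E) = -E/336 (F(E) = (E/(-42))/8 = (E*(-1/42))/8 = (-E/42)/8 = -E/336)
R(Y) = √Y*(Y² + 50*Y) (R(Y) = (Y² + 50*Y)*√Y = √Y*(Y² + 50*Y))
(942 + F(-46))*(1577 + R(-23)) = (942 - 1/336*(-46))*(1577 + (-23)^(3/2)*(50 - 23)) = (942 + 23/168)*(1577 - 23*I*√23*27) = 158279*(1577 - 621*I*√23)/168 = 249605983/168 - 32763753*I*√23/56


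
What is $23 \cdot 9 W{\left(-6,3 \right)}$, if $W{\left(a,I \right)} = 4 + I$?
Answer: $1449$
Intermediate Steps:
$23 \cdot 9 W{\left(-6,3 \right)} = 23 \cdot 9 \left(4 + 3\right) = 207 \cdot 7 = 1449$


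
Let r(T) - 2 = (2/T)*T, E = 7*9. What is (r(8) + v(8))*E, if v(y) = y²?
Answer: 4284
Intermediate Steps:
E = 63
r(T) = 4 (r(T) = 2 + (2/T)*T = 2 + 2 = 4)
(r(8) + v(8))*E = (4 + 8²)*63 = (4 + 64)*63 = 68*63 = 4284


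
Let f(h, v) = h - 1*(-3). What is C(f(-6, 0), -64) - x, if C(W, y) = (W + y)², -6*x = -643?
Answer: 26291/6 ≈ 4381.8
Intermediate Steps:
x = 643/6 (x = -⅙*(-643) = 643/6 ≈ 107.17)
f(h, v) = 3 + h (f(h, v) = h + 3 = 3 + h)
C(f(-6, 0), -64) - x = ((3 - 6) - 64)² - 1*643/6 = (-3 - 64)² - 643/6 = (-67)² - 643/6 = 4489 - 643/6 = 26291/6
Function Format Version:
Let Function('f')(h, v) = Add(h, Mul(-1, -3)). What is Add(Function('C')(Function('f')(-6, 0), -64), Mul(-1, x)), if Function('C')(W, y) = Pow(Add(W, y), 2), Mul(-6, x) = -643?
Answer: Rational(26291, 6) ≈ 4381.8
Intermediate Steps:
x = Rational(643, 6) (x = Mul(Rational(-1, 6), -643) = Rational(643, 6) ≈ 107.17)
Function('f')(h, v) = Add(3, h) (Function('f')(h, v) = Add(h, 3) = Add(3, h))
Add(Function('C')(Function('f')(-6, 0), -64), Mul(-1, x)) = Add(Pow(Add(Add(3, -6), -64), 2), Mul(-1, Rational(643, 6))) = Add(Pow(Add(-3, -64), 2), Rational(-643, 6)) = Add(Pow(-67, 2), Rational(-643, 6)) = Add(4489, Rational(-643, 6)) = Rational(26291, 6)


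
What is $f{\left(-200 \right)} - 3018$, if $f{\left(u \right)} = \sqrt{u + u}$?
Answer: $-3018 + 20 i \approx -3018.0 + 20.0 i$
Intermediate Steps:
$f{\left(u \right)} = \sqrt{2} \sqrt{u}$ ($f{\left(u \right)} = \sqrt{2 u} = \sqrt{2} \sqrt{u}$)
$f{\left(-200 \right)} - 3018 = \sqrt{2} \sqrt{-200} - 3018 = \sqrt{2} \cdot 10 i \sqrt{2} - 3018 = 20 i - 3018 = -3018 + 20 i$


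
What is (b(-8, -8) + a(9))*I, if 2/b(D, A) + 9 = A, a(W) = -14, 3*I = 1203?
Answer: -96240/17 ≈ -5661.2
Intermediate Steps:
I = 401 (I = (1/3)*1203 = 401)
b(D, A) = 2/(-9 + A)
(b(-8, -8) + a(9))*I = (2/(-9 - 8) - 14)*401 = (2/(-17) - 14)*401 = (2*(-1/17) - 14)*401 = (-2/17 - 14)*401 = -240/17*401 = -96240/17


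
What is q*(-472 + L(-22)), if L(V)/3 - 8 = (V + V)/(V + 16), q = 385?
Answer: -164010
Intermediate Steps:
L(V) = 24 + 6*V/(16 + V) (L(V) = 24 + 3*((V + V)/(V + 16)) = 24 + 3*((2*V)/(16 + V)) = 24 + 3*(2*V/(16 + V)) = 24 + 6*V/(16 + V))
q*(-472 + L(-22)) = 385*(-472 + 6*(64 + 5*(-22))/(16 - 22)) = 385*(-472 + 6*(64 - 110)/(-6)) = 385*(-472 + 6*(-1/6)*(-46)) = 385*(-472 + 46) = 385*(-426) = -164010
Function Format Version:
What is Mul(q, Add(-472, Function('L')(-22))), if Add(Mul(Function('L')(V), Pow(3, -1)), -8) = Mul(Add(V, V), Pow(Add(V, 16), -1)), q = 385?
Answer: -164010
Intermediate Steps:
Function('L')(V) = Add(24, Mul(6, V, Pow(Add(16, V), -1))) (Function('L')(V) = Add(24, Mul(3, Mul(Add(V, V), Pow(Add(V, 16), -1)))) = Add(24, Mul(3, Mul(Mul(2, V), Pow(Add(16, V), -1)))) = Add(24, Mul(3, Mul(2, V, Pow(Add(16, V), -1)))) = Add(24, Mul(6, V, Pow(Add(16, V), -1))))
Mul(q, Add(-472, Function('L')(-22))) = Mul(385, Add(-472, Mul(6, Pow(Add(16, -22), -1), Add(64, Mul(5, -22))))) = Mul(385, Add(-472, Mul(6, Pow(-6, -1), Add(64, -110)))) = Mul(385, Add(-472, Mul(6, Rational(-1, 6), -46))) = Mul(385, Add(-472, 46)) = Mul(385, -426) = -164010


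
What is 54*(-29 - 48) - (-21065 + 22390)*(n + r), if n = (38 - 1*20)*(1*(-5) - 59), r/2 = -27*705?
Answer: 51964992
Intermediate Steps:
r = -38070 (r = 2*(-27*705) = 2*(-19035) = -38070)
n = -1152 (n = (38 - 20)*(-5 - 59) = 18*(-64) = -1152)
54*(-29 - 48) - (-21065 + 22390)*(n + r) = 54*(-29 - 48) - (-21065 + 22390)*(-1152 - 38070) = 54*(-77) - 1325*(-39222) = -4158 - 1*(-51969150) = -4158 + 51969150 = 51964992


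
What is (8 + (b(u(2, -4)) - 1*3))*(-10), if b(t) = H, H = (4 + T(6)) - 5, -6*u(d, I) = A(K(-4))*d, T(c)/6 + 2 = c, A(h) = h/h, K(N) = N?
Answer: -280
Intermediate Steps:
A(h) = 1
T(c) = -12 + 6*c
u(d, I) = -d/6
H = 23 (H = (4 + (-12 + 6*6)) - 5 = (4 + (-12 + 36)) - 5 = (4 + 24) - 5 = 28 - 5 = 23)
b(t) = 23
(8 + (b(u(2, -4)) - 1*3))*(-10) = (8 + (23 - 1*3))*(-10) = (8 + (23 - 3))*(-10) = (8 + 20)*(-10) = 28*(-10) = -280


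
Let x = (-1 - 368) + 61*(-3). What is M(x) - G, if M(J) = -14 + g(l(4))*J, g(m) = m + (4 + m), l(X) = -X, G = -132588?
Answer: 134782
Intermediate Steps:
g(m) = 4 + 2*m
x = -552 (x = -369 - 183 = -552)
M(J) = -14 - 4*J (M(J) = -14 + (4 + 2*(-1*4))*J = -14 + (4 + 2*(-4))*J = -14 + (4 - 8)*J = -14 - 4*J)
M(x) - G = (-14 - 4*(-552)) - 1*(-132588) = (-14 + 2208) + 132588 = 2194 + 132588 = 134782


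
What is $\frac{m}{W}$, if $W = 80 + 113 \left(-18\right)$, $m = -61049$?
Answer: $\frac{61049}{1954} \approx 31.243$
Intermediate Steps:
$W = -1954$ ($W = 80 - 2034 = -1954$)
$\frac{m}{W} = - \frac{61049}{-1954} = \left(-61049\right) \left(- \frac{1}{1954}\right) = \frac{61049}{1954}$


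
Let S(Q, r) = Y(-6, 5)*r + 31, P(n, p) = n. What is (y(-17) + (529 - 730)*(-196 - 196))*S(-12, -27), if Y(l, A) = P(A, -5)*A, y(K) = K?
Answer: -50731100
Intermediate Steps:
Y(l, A) = A² (Y(l, A) = A*A = A²)
S(Q, r) = 31 + 25*r (S(Q, r) = 5²*r + 31 = 25*r + 31 = 31 + 25*r)
(y(-17) + (529 - 730)*(-196 - 196))*S(-12, -27) = (-17 + (529 - 730)*(-196 - 196))*(31 + 25*(-27)) = (-17 - 201*(-392))*(31 - 675) = (-17 + 78792)*(-644) = 78775*(-644) = -50731100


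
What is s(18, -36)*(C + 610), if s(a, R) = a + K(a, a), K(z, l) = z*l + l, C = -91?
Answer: 186840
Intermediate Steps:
K(z, l) = l + l*z (K(z, l) = l*z + l = l + l*z)
s(a, R) = a + a*(1 + a)
s(18, -36)*(C + 610) = (18*(2 + 18))*(-91 + 610) = (18*20)*519 = 360*519 = 186840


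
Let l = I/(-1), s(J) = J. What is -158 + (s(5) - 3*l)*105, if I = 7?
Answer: 2572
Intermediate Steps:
l = -7 (l = 7/(-1) = 7*(-1) = -7)
-158 + (s(5) - 3*l)*105 = -158 + (5 - 3*(-7))*105 = -158 + (5 + 21)*105 = -158 + 26*105 = -158 + 2730 = 2572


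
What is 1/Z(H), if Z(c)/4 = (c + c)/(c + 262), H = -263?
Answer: 1/2104 ≈ 0.00047529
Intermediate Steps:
Z(c) = 8*c/(262 + c) (Z(c) = 4*((c + c)/(c + 262)) = 4*((2*c)/(262 + c)) = 4*(2*c/(262 + c)) = 8*c/(262 + c))
1/Z(H) = 1/(8*(-263)/(262 - 263)) = 1/(8*(-263)/(-1)) = 1/(8*(-263)*(-1)) = 1/2104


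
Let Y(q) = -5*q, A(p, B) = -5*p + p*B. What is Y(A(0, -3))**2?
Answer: 0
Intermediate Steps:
A(p, B) = -5*p + B*p
Y(A(0, -3))**2 = (-0*(-5 - 3))**2 = (-0*(-8))**2 = (-5*0)**2 = 0**2 = 0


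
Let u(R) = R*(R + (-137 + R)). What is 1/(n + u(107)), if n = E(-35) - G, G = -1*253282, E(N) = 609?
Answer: 1/262130 ≈ 3.8149e-6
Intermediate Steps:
G = -253282
n = 253891 (n = 609 - 1*(-253282) = 609 + 253282 = 253891)
u(R) = R*(-137 + 2*R)
1/(n + u(107)) = 1/(253891 + 107*(-137 + 2*107)) = 1/(253891 + 107*(-137 + 214)) = 1/(253891 + 107*77) = 1/(253891 + 8239) = 1/262130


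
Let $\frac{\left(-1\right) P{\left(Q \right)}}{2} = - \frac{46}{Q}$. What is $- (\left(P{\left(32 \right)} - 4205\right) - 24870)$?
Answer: $\frac{232577}{8} \approx 29072.0$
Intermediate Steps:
$P{\left(Q \right)} = \frac{92}{Q}$ ($P{\left(Q \right)} = - 2 \left(- \frac{46}{Q}\right) = \frac{92}{Q}$)
$- (\left(P{\left(32 \right)} - 4205\right) - 24870) = - (\left(\frac{92}{32} - 4205\right) - 24870) = - (\left(92 \cdot \frac{1}{32} - 4205\right) - 24870) = - (\left(\frac{23}{8} - 4205\right) - 24870) = - (- \frac{33617}{8} - 24870) = \left(-1\right) \left(- \frac{232577}{8}\right) = \frac{232577}{8}$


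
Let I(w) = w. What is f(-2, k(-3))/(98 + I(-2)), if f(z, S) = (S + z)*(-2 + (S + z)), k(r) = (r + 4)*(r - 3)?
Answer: 5/6 ≈ 0.83333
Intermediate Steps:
k(r) = (-3 + r)*(4 + r) (k(r) = (4 + r)*(-3 + r) = (-3 + r)*(4 + r))
f(z, S) = (S + z)*(-2 + S + z)
f(-2, k(-3))/(98 + I(-2)) = ((-12 - 3 + (-3)**2)**2 + (-2)**2 - 2*(-12 - 3 + (-3)**2) - 2*(-2) + 2*(-12 - 3 + (-3)**2)*(-2))/(98 - 2) = ((-12 - 3 + 9)**2 + 4 - 2*(-12 - 3 + 9) + 4 + 2*(-12 - 3 + 9)*(-2))/96 = ((-6)**2 + 4 - 2*(-6) + 4 + 2*(-6)*(-2))/96 = (36 + 4 + 12 + 4 + 24)/96 = (1/96)*80 = 5/6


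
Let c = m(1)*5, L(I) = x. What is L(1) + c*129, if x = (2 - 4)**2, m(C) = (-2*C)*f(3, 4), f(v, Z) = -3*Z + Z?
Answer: 10324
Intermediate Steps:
f(v, Z) = -2*Z
m(C) = 16*C (m(C) = (-2*C)*(-2*4) = -2*C*(-8) = 16*C)
x = 4 (x = (-2)**2 = 4)
L(I) = 4
c = 80 (c = (16*1)*5 = 16*5 = 80)
L(1) + c*129 = 4 + 80*129 = 4 + 10320 = 10324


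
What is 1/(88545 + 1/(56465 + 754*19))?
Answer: 70791/6268189096 ≈ 1.1294e-5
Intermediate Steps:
1/(88545 + 1/(56465 + 754*19)) = 1/(88545 + 1/(56465 + 14326)) = 1/(88545 + 1/70791) = 1/(6268189096/70791) = 70791/6268189096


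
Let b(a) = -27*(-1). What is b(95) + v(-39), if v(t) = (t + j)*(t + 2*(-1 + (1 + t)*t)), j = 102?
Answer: 184176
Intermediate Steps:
b(a) = 27
v(t) = (102 + t)*(-2 + t + 2*t*(1 + t)) (v(t) = (t + 102)*(t + 2*(-1 + (1 + t)*t)) = (102 + t)*(t + 2*(-1 + t*(1 + t))) = (102 + t)*(t + (-2 + 2*t*(1 + t))) = (102 + t)*(-2 + t + 2*t*(1 + t)))
b(95) + v(-39) = 27 + (-204 + 2*(-39)³ + 207*(-39)² + 304*(-39)) = 27 + (-204 + 2*(-59319) + 207*1521 - 11856) = 27 + (-204 - 118638 + 314847 - 11856) = 27 + 184149 = 184176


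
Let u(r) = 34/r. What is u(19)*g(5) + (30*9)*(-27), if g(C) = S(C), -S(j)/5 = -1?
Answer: -138340/19 ≈ -7281.1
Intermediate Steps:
S(j) = 5 (S(j) = -5*(-1) = 5)
g(C) = 5
u(19)*g(5) + (30*9)*(-27) = (34/19)*5 + (30*9)*(-27) = (34*(1/19))*5 + 270*(-27) = (34/19)*5 - 7290 = 170/19 - 7290 = -138340/19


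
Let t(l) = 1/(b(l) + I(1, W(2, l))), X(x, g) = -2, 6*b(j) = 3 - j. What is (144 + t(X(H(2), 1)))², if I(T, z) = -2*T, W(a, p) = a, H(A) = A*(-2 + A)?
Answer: 1004004/49 ≈ 20490.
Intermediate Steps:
b(j) = ½ - j/6 (b(j) = (3 - j)/6 = ½ - j/6)
t(l) = 1/(-3/2 - l/6) (t(l) = 1/((½ - l/6) - 2*1) = 1/((½ - l/6) - 2) = 1/(-3/2 - l/6))
(144 + t(X(H(2), 1)))² = (144 - 6/(9 - 2))² = (144 - 6/7)² = (1002/7)² = 1004004/49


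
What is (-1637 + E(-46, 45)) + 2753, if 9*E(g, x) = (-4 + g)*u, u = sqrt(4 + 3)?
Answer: 1116 - 50*sqrt(7)/9 ≈ 1101.3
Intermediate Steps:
u = sqrt(7) ≈ 2.6458
E(g, x) = sqrt(7)*(-4 + g)/9 (E(g, x) = ((-4 + g)*sqrt(7))/9 = (sqrt(7)*(-4 + g))/9 = sqrt(7)*(-4 + g)/9)
(-1637 + E(-46, 45)) + 2753 = (-1637 + sqrt(7)*(-4 - 46)/9) + 2753 = (-1637 + (1/9)*sqrt(7)*(-50)) + 2753 = (-1637 - 50*sqrt(7)/9) + 2753 = 1116 - 50*sqrt(7)/9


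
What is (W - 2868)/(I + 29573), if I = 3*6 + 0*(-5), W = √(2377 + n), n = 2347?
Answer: -2868/29591 + 2*√1181/29591 ≈ -0.094599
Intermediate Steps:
W = 2*√1181 (W = √(2377 + 2347) = √4724 = 2*√1181 ≈ 68.731)
I = 18 (I = 18 + 0 = 18)
(W - 2868)/(I + 29573) = (2*√1181 - 2868)/(18 + 29573) = (-2868 + 2*√1181)/29591 = (-2868 + 2*√1181)*(1/29591) = -2868/29591 + 2*√1181/29591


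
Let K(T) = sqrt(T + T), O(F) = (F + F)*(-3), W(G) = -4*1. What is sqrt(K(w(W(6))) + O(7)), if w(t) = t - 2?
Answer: sqrt(-42 + 2*I*sqrt(3)) ≈ 0.26703 + 6.4862*I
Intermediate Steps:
W(G) = -4
O(F) = -6*F (O(F) = (2*F)*(-3) = -6*F)
w(t) = -2 + t
K(T) = sqrt(2)*sqrt(T) (K(T) = sqrt(2*T) = sqrt(2)*sqrt(T))
sqrt(K(w(W(6))) + O(7)) = sqrt(sqrt(2)*sqrt(-2 - 4) - 6*7) = sqrt(sqrt(2)*sqrt(-6) - 42) = sqrt(sqrt(2)*(I*sqrt(6)) - 42) = sqrt(2*I*sqrt(3) - 42) = sqrt(-42 + 2*I*sqrt(3))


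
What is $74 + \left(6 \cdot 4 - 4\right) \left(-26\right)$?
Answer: $-446$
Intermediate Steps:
$74 + \left(6 \cdot 4 - 4\right) \left(-26\right) = 74 + \left(24 - 4\right) \left(-26\right) = 74 + 20 \left(-26\right) = 74 - 520 = -446$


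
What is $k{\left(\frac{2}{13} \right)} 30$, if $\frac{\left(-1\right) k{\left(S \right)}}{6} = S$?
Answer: $- \frac{360}{13} \approx -27.692$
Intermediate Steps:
$k{\left(S \right)} = - 6 S$
$k{\left(\frac{2}{13} \right)} 30 = - 6 \cdot \frac{2}{13} \cdot 30 = - 6 \cdot 2 \cdot \frac{1}{13} \cdot 30 = \left(-6\right) \frac{2}{13} \cdot 30 = \left(- \frac{12}{13}\right) 30 = - \frac{360}{13}$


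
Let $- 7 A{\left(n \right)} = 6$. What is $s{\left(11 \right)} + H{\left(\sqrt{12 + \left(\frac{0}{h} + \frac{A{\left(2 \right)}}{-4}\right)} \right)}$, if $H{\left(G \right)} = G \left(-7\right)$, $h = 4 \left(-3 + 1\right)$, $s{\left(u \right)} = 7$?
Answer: $7 - \frac{3 \sqrt{266}}{2} \approx -17.464$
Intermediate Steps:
$A{\left(n \right)} = - \frac{6}{7}$ ($A{\left(n \right)} = \left(- \frac{1}{7}\right) 6 = - \frac{6}{7}$)
$h = -8$ ($h = 4 \left(-2\right) = -8$)
$H{\left(G \right)} = - 7 G$
$s{\left(11 \right)} + H{\left(\sqrt{12 + \left(\frac{0}{h} + \frac{A{\left(2 \right)}}{-4}\right)} \right)} = 7 - 7 \sqrt{12 + \left(\frac{0}{-8} - \frac{6}{7 \left(-4\right)}\right)} = 7 - 7 \sqrt{12 + \left(0 \left(- \frac{1}{8}\right) - - \frac{3}{14}\right)} = 7 - 7 \sqrt{12 + \left(0 + \frac{3}{14}\right)} = 7 - 7 \sqrt{12 + \frac{3}{14}} = 7 - 7 \sqrt{\frac{171}{14}} = 7 - 7 \frac{3 \sqrt{266}}{14} = 7 - \frac{3 \sqrt{266}}{2}$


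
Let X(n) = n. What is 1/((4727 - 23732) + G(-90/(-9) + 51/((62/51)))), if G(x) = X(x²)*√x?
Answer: 17411104472160/15801785828779301 + 39880888804*√199702/15801785828779301 ≈ 0.0022297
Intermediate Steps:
G(x) = x^(5/2) (G(x) = x²*√x = x^(5/2))
1/((4727 - 23732) + G(-90/(-9) + 51/((62/51)))) = 1/((4727 - 23732) + (-90/(-9) + 51/((62/51)))^(5/2)) = 1/(-19005 + (-90*(-⅑) + 51/((62*(1/51))))^(5/2)) = 1/(-19005 + (10 + 51/(62/51))^(5/2)) = 1/(-19005 + (10 + 51*(51/62))^(5/2)) = 1/(-19005 + (10 + 2601/62)^(5/2)) = 1/(-19005 + (3221/62)^(5/2)) = 1/(-19005 + 10374841*√199702/238328)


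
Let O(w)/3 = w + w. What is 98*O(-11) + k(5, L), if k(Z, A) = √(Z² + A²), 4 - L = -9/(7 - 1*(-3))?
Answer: -6468 + 13*√29/10 ≈ -6461.0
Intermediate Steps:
O(w) = 6*w (O(w) = 3*(w + w) = 3*(2*w) = 6*w)
L = 49/10 (L = 4 - (-9)/(7 - 1*(-3)) = 4 - (-9)/(7 + 3) = 4 - (-9)/10 = 4 - 1*(-9/10) = 4 + 9/10 = 49/10 ≈ 4.9000)
k(Z, A) = √(A² + Z²)
98*O(-11) + k(5, L) = 98*(6*(-11)) + √((49/10)² + 5²) = 98*(-66) + √(2401/100 + 25) = -6468 + √(4901/100) = -6468 + 13*√29/10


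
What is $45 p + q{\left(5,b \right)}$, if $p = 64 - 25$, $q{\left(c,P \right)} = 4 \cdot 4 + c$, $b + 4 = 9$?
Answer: $1776$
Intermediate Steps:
$b = 5$ ($b = -4 + 9 = 5$)
$q{\left(c,P \right)} = 16 + c$
$p = 39$
$45 p + q{\left(5,b \right)} = 45 \cdot 39 + \left(16 + 5\right) = 1755 + 21 = 1776$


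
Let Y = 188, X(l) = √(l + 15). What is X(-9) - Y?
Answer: -188 + √6 ≈ -185.55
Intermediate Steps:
X(l) = √(15 + l)
X(-9) - Y = √(15 - 9) - 1*188 = √6 - 188 = -188 + √6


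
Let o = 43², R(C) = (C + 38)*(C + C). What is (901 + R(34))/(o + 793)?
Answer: 5797/2642 ≈ 2.1942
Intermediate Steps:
R(C) = 2*C*(38 + C) (R(C) = (38 + C)*(2*C) = 2*C*(38 + C))
o = 1849
(901 + R(34))/(o + 793) = (901 + 2*34*(38 + 34))/(1849 + 793) = (901 + 2*34*72)/2642 = (901 + 4896)*(1/2642) = 5797*(1/2642) = 5797/2642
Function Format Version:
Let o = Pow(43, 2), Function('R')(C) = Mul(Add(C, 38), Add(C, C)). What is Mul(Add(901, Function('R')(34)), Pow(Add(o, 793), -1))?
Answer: Rational(5797, 2642) ≈ 2.1942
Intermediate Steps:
Function('R')(C) = Mul(2, C, Add(38, C)) (Function('R')(C) = Mul(Add(38, C), Mul(2, C)) = Mul(2, C, Add(38, C)))
o = 1849
Mul(Add(901, Function('R')(34)), Pow(Add(o, 793), -1)) = Mul(Add(901, Mul(2, 34, Add(38, 34))), Pow(Add(1849, 793), -1)) = Mul(Add(901, Mul(2, 34, 72)), Pow(2642, -1)) = Mul(Add(901, 4896), Rational(1, 2642)) = Mul(5797, Rational(1, 2642)) = Rational(5797, 2642)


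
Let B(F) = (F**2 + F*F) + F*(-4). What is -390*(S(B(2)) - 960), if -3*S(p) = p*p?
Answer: 374400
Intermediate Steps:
B(F) = -4*F + 2*F**2 (B(F) = (F**2 + F**2) - 4*F = 2*F**2 - 4*F = -4*F + 2*F**2)
S(p) = -p**2/3 (S(p) = -p*p/3 = -p**2/3)
-390*(S(B(2)) - 960) = -390*(-16*(-2 + 2)**2/3 - 960) = -390*(-(2*2*0)**2/3 - 960) = -390*(-1/3*0**2 - 960) = -390*(-1/3*0 - 960) = -390*(0 - 960) = -390*(-960) = 374400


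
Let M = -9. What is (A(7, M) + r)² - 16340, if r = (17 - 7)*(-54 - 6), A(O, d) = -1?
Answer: 344861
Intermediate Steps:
r = -600 (r = 10*(-60) = -600)
(A(7, M) + r)² - 16340 = (-1 - 600)² - 16340 = (-601)² - 16340 = 361201 - 16340 = 344861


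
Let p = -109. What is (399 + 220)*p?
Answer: -67471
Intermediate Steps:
(399 + 220)*p = (399 + 220)*(-109) = 619*(-109) = -67471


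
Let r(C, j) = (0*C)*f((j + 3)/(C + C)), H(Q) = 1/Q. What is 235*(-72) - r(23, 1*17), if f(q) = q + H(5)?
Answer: -16920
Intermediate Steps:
H(Q) = 1/Q
f(q) = ⅕ + q (f(q) = q + 1/5 = q + ⅕ = ⅕ + q)
r(C, j) = 0 (r(C, j) = (0*C)*(⅕ + (j + 3)/(C + C)) = 0*(⅕ + (3 + j)/((2*C))) = 0*(⅕ + (3 + j)*(1/(2*C))) = 0*(⅕ + (3 + j)/(2*C)) = 0)
235*(-72) - r(23, 1*17) = 235*(-72) - 1*0 = -16920 + 0 = -16920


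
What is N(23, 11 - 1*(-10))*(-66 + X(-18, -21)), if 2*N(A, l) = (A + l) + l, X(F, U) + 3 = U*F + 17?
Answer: 10595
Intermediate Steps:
X(F, U) = 14 + F*U (X(F, U) = -3 + (U*F + 17) = -3 + (F*U + 17) = -3 + (17 + F*U) = 14 + F*U)
N(A, l) = l + A/2 (N(A, l) = ((A + l) + l)/2 = (A + 2*l)/2 = l + A/2)
N(23, 11 - 1*(-10))*(-66 + X(-18, -21)) = ((11 - 1*(-10)) + (½)*23)*(-66 + (14 - 18*(-21))) = ((11 + 10) + 23/2)*(-66 + (14 + 378)) = (21 + 23/2)*(-66 + 392) = (65/2)*326 = 10595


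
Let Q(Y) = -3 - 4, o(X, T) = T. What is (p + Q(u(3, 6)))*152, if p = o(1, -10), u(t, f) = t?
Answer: -2584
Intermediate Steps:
p = -10
Q(Y) = -7
(p + Q(u(3, 6)))*152 = (-10 - 7)*152 = -17*152 = -2584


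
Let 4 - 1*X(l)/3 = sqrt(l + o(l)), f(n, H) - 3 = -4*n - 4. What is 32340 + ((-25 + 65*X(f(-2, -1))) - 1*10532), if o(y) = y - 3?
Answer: 22563 - 195*sqrt(11) ≈ 21916.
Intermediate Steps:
o(y) = -3 + y
f(n, H) = -1 - 4*n (f(n, H) = 3 + (-4*n - 4) = 3 + (-4 - 4*n) = -1 - 4*n)
X(l) = 12 - 3*sqrt(-3 + 2*l) (X(l) = 12 - 3*sqrt(l + (-3 + l)) = 12 - 3*sqrt(-3 + 2*l))
32340 + ((-25 + 65*X(f(-2, -1))) - 1*10532) = 32340 + ((-25 + 65*(12 - 3*sqrt(-3 + 2*(-1 - 4*(-2))))) - 1*10532) = 32340 + ((-25 + 65*(12 - 3*sqrt(-3 + 2*(-1 + 8)))) - 10532) = 32340 + ((-25 + 65*(12 - 3*sqrt(-3 + 2*7))) - 10532) = 32340 + ((-25 + 65*(12 - 3*sqrt(-3 + 14))) - 10532) = 32340 + ((-25 + 65*(12 - 3*sqrt(11))) - 10532) = 32340 + ((-25 + (780 - 195*sqrt(11))) - 10532) = 32340 + ((755 - 195*sqrt(11)) - 10532) = 32340 + (-9777 - 195*sqrt(11)) = 22563 - 195*sqrt(11)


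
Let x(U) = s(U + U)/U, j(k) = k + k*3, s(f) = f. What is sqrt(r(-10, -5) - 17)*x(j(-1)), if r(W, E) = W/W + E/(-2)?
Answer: 3*I*sqrt(6) ≈ 7.3485*I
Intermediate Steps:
r(W, E) = 1 - E/2 (r(W, E) = 1 + E*(-1/2) = 1 - E/2)
j(k) = 4*k (j(k) = k + 3*k = 4*k)
x(U) = 2 (x(U) = (U + U)/U = (2*U)/U = 2)
sqrt(r(-10, -5) - 17)*x(j(-1)) = sqrt((1 - 1/2*(-5)) - 17)*2 = sqrt((1 + 5/2) - 17)*2 = sqrt(7/2 - 17)*2 = sqrt(-27/2)*2 = (3*I*sqrt(6)/2)*2 = 3*I*sqrt(6)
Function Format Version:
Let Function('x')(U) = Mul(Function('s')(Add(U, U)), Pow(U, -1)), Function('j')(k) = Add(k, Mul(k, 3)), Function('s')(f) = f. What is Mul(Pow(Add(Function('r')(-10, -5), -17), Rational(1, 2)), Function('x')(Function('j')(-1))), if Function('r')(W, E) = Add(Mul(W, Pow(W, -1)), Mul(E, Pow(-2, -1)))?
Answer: Mul(3, I, Pow(6, Rational(1, 2))) ≈ Mul(7.3485, I)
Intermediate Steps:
Function('r')(W, E) = Add(1, Mul(Rational(-1, 2), E)) (Function('r')(W, E) = Add(1, Mul(E, Rational(-1, 2))) = Add(1, Mul(Rational(-1, 2), E)))
Function('j')(k) = Mul(4, k) (Function('j')(k) = Add(k, Mul(3, k)) = Mul(4, k))
Function('x')(U) = 2 (Function('x')(U) = Mul(Add(U, U), Pow(U, -1)) = Mul(Mul(2, U), Pow(U, -1)) = 2)
Mul(Pow(Add(Function('r')(-10, -5), -17), Rational(1, 2)), Function('x')(Function('j')(-1))) = Mul(Pow(Add(Add(1, Mul(Rational(-1, 2), -5)), -17), Rational(1, 2)), 2) = Mul(Pow(Add(Add(1, Rational(5, 2)), -17), Rational(1, 2)), 2) = Mul(Pow(Add(Rational(7, 2), -17), Rational(1, 2)), 2) = Mul(Pow(Rational(-27, 2), Rational(1, 2)), 2) = Mul(Mul(Rational(3, 2), I, Pow(6, Rational(1, 2))), 2) = Mul(3, I, Pow(6, Rational(1, 2)))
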